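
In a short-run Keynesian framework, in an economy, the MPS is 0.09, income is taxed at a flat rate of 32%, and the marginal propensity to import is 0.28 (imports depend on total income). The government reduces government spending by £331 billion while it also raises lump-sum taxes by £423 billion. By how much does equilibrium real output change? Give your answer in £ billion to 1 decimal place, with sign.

MPC = 1 − MPS = 1 − 0.09 = 0.91.
Expenditure multiplier = 1/(1 − c(1−t) + m) = 1/(1 − 0.91×0.68 + 0.28) = 1/0.6612 ≈ 1.512.
ΔG contributes k·ΔG = (−£331 billion) / 0.6612 ≈ −£500.6 billion.
ΔT of +£423 billion changes first-round spending by −c·ΔT = −£384.93 billion, contributing k·(−c·ΔT) = (−£384.93 billion) / 0.6612 ≈ −£582.2 billion.
Net ΔY = k(ΔG − c·ΔT) = (−£715.93 billion) / 0.6612 ≈ −£1,082.8 billion.

−£1,082.8 billion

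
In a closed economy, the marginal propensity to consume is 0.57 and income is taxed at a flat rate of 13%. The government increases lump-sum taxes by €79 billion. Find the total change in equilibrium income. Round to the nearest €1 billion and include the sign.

A lump-sum tax change of +€79 billion shifts disposable income by −€79 billion; first-round consumption changes by −c × ΔT = −0.57 × (+€79 billion) = −€45.03 billion.
Expenditure multiplier = 1/(1 − c(1−t)) = 1/(1 − 0.57×0.87) = 1/0.5041 ≈ 1.984.
The tax multiplier is −c × k ≈ −1.131, so ΔY = k × (−c·ΔT) = (−€45.03 billion) / 0.5041 ≈ −€89 billion.

−€89 billion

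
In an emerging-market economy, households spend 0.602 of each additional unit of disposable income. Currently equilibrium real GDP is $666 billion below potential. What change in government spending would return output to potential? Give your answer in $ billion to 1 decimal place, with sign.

Spending multiplier = 1/(1 − MPC) = 1/(1 − 0.602) = 1/0.398 ≈ 2.513.
Need ΔY = +$666 billion, so ΔG = ΔY/k = (+$666 billion) × 0.398 ≈ +$265.1 billion.
The government should increase government spending by $265.1 billion.

+$265.1 billion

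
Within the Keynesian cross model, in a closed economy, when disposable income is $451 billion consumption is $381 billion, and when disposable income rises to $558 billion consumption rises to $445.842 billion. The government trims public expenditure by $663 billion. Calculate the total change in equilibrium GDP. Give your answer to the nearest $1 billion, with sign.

MPC = ΔC/ΔYd = (445.842 − 381)/(558 − 451) = 64.842/107 = 0.606.
Expenditure multiplier = 1/(1 − MPC) = 1/(1 − 0.606) = 1/0.394 ≈ 2.538.
ΔY = k × ΔG = (−$663 billion) / 0.394 ≈ −$1,683 billion.

−$1,683 billion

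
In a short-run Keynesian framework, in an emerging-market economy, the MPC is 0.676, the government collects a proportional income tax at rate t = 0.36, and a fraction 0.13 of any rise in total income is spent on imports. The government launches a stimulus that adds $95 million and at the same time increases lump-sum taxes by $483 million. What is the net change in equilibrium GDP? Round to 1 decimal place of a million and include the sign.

Expenditure multiplier = 1/(1 − c(1−t) + m) = 1/(1 − 0.676×0.64 + 0.13) = 1/0.69736 ≈ 1.434.
ΔG contributes k·ΔG = (+$95 million) / 0.69736 ≈ +$136.2 million.
ΔT of +$483 million changes first-round spending by −c·ΔT = −$326.508 million, contributing k·(−c·ΔT) = (−$326.508 million) / 0.69736 ≈ −$468.2 million.
Net ΔY = k(ΔG − c·ΔT) = (−$231.508 million) / 0.69736 ≈ −$332 million.

−$332.0 million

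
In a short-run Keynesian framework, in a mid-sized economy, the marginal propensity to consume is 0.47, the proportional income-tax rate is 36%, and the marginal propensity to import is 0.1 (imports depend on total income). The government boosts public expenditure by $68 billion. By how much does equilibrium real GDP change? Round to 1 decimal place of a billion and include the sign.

Expenditure multiplier = 1/(1 − c(1−t) + m) = 1/(1 − 0.47×0.64 + 0.1) = 1/0.7992 ≈ 1.251.
ΔY = k × ΔG = (+$68 billion) / 0.7992 ≈ +$85.1 billion.

+$85.1 billion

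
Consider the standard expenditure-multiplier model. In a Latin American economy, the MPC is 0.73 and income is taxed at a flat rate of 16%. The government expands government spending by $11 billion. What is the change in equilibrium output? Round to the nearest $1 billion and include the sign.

+$28 billion

Government-spending multiplier = 1/(1 − c(1−t)) = 1/(1 − 0.73×0.84) = 1/0.3868 ≈ 2.585.
ΔY = k × ΔG = (+$11 billion) / 0.3868 ≈ +$28 billion.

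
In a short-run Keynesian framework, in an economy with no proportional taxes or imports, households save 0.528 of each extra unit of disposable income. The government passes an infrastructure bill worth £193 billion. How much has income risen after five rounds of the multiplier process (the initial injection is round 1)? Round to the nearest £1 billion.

MPC = 1 − MPS = 1 − 0.528 = 0.472.
Round 1 adds ΔG = £193 billion; each later round is MPC = 0.472 times the previous.
After 5 rounds: 193 + 91.096 + 42.997312 + 20.294731264 + 9.579113156608 = ΔG·(1 − c^5)/(1 − c) = 193 × (1 − 0.023426639429632)/0.528 ≈ £357 billion.

£357 billion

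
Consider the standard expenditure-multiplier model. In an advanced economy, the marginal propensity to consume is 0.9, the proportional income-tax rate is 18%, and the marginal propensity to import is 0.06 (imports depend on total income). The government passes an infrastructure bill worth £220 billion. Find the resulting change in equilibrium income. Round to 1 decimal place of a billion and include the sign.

+£683.2 billion

Government-spending multiplier = 1/(1 − c(1−t) + m) = 1/(1 − 0.9×0.82 + 0.06) = 1/0.322 ≈ 3.106.
ΔY = k × ΔG = (+£220 billion) / 0.322 ≈ +£683.2 billion.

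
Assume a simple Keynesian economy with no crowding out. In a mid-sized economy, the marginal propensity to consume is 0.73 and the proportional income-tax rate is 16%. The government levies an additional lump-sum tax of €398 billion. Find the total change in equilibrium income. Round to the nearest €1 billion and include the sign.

A lump-sum tax change of +€398 billion shifts disposable income by −€398 billion; first-round consumption changes by −c × ΔT = −0.73 × (+€398 billion) = −€290.54 billion.
Expenditure multiplier = 1/(1 − c(1−t)) = 1/(1 − 0.73×0.84) = 1/0.3868 ≈ 2.585.
The tax multiplier is −c × k ≈ −1.887, so ΔY = k × (−c·ΔT) = (−€290.54 billion) / 0.3868 ≈ −€751 billion.

−€751 billion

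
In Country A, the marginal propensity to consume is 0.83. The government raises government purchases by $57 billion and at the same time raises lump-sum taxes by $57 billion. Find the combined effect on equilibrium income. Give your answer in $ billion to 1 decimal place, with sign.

+$57.0 billion

Expenditure multiplier = 1/(1 − MPC) = 1/(1 − 0.83) = 1/0.17 ≈ 5.882.
ΔG contributes k·ΔG = (+$57 billion) / 0.17 ≈ +$335.3 billion.
ΔT of +$57 billion changes first-round spending by −c·ΔT = −$47.31 billion, contributing k·(−c·ΔT) = (−$47.31 billion) / 0.17 ≈ −$278.3 billion.
With ΔG = ΔT and no other leakages, the balanced-budget multiplier is 1, so ΔY = ΔG = +$57 billion.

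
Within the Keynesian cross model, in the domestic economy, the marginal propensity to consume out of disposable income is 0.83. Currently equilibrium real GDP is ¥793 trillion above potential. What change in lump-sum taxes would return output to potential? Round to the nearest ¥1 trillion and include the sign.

Spending multiplier = 1/(1 − MPC) = 1/(1 − 0.83) = 1/0.17 ≈ 5.882.
Tax multiplier = −c·k = −0.83/0.17 ≈ −4.882. Need ΔY = −¥793 trillion, so ΔT = ΔY/(−c·k) = −(−¥793 trillion) × 0.17 / 0.83 ≈ +¥162 trillion.
The government should raise lump-sum taxes by ¥162 trillion.

+¥162 trillion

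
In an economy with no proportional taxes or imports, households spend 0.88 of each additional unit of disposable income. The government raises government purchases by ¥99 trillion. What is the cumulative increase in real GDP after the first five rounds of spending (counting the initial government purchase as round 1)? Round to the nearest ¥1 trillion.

¥390 trillion

Round 1 adds ΔG = ¥99 trillion; each later round is MPC = 0.88 times the previous.
After 5 rounds: 99 + 87.12 + 76.6656 + 67.465728 + 59.36984064 = ΔG·(1 − c^5)/(1 − c) = 99 × (1 − 0.5277319168)/0.12 ≈ ¥390 trillion.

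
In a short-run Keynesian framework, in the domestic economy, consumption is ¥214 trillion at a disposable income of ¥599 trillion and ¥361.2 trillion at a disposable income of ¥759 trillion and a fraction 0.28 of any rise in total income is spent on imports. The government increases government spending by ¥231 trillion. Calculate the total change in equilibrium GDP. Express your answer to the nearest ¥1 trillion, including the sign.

MPC = ΔC/ΔYd = (361.2 − 214)/(759 − 599) = 147.2/160 = 0.92.
Spending multiplier = 1/(1 − c + m) = 1/(1 − 0.92 + 0.28) = 1/0.36 ≈ 2.778.
ΔY = k × ΔG = (+¥231 trillion) / 0.36 ≈ +¥642 trillion.

+¥642 trillion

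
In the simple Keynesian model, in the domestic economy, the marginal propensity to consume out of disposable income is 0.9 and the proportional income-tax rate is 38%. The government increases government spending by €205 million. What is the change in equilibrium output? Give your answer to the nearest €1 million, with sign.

Expenditure multiplier = 1/(1 − c(1−t)) = 1/(1 − 0.9×0.62) = 1/0.442 ≈ 2.262.
ΔY = k × ΔG = (+€205 million) / 0.442 ≈ +€464 million.

+€464 million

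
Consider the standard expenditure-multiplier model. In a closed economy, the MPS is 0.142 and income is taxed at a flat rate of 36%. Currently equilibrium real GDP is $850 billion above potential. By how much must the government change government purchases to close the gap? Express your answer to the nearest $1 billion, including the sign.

−$383 billion

MPC = 1 − MPS = 1 − 0.142 = 0.858.
Spending multiplier = 1/(1 − c(1−t)) = 1/(1 − 0.858×0.64) = 1/0.45088 ≈ 2.218.
Need ΔY = −$850 billion, so ΔG = ΔY/k = (−$850 billion) × 0.45088 ≈ −$383 billion.
The government should cut government purchases by $383 billion.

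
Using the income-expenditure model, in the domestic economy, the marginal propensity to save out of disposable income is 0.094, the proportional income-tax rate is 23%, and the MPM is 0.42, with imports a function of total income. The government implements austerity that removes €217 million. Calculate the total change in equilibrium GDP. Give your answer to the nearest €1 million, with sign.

−€300 million

MPC = 1 − MPS = 1 − 0.094 = 0.906.
Spending multiplier = 1/(1 − c(1−t) + m) = 1/(1 − 0.906×0.77 + 0.42) = 1/0.72238 ≈ 1.384.
ΔY = k × ΔG = (−€217 million) / 0.72238 ≈ −€300 million.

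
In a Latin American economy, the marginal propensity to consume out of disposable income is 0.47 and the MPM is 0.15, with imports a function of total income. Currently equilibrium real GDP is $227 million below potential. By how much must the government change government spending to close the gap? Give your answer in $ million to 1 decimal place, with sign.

+$154.4 million

Spending multiplier = 1/(1 − c + m) = 1/(1 − 0.47 + 0.15) = 1/0.68 ≈ 1.471.
Need ΔY = +$227 million, so ΔG = ΔY/k = (+$227 million) × 0.68 ≈ +$154.4 million.
The government should increase government spending by $154.4 million.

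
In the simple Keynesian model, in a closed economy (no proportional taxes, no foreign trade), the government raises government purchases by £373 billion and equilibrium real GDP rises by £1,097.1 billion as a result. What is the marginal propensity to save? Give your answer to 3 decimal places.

0.340

Implied spending multiplier k = ΔY/ΔG = 1,097.1/373 ≈ 2.9413.
Since k = 1/(1 − MPC), MPC = 1 − 1/k = 1 − ΔG/ΔY = 1 − 373/1,097.1 ≈ 0.660.
MPS = 1 − MPC = 0.340.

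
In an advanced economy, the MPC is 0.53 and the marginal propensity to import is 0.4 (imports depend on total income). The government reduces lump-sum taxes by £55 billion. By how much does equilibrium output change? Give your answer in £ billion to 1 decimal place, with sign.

A lump-sum tax change of −£55 billion shifts disposable income by +£55 billion; first-round consumption changes by −c × ΔT = −0.53 × (−£55 billion) = +£29.15 billion.
Expenditure multiplier = 1/(1 − c + m) = 1/(1 − 0.53 + 0.4) = 1/0.87 ≈ 1.149.
The tax multiplier is −c × k ≈ −0.609, so ΔY = k × (−c·ΔT) = (+£29.15 billion) / 0.87 ≈ +£33.5 billion.

+£33.5 billion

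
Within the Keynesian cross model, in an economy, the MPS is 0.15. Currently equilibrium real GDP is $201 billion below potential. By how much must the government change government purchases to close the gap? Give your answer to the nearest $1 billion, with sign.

MPC = 1 − MPS = 1 − 0.15 = 0.85.
Spending multiplier = 1/(1 − MPC) = 1/(1 − 0.85) = 1/0.15 ≈ 6.667.
Need ΔY = +$201 billion, so ΔG = ΔY/k = (+$201 billion) × 0.15 ≈ +$30 billion.
The government should increase government purchases by $30 billion.

+$30 billion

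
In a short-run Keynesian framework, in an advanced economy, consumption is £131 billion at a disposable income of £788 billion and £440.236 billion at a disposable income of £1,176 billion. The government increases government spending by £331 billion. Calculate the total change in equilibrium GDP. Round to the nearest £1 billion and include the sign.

MPC = ΔC/ΔYd = (440.236 − 131)/(1,176 − 788) = 309.236/388 = 0.797.
Government-spending multiplier = 1/(1 − MPC) = 1/(1 − 0.797) = 1/0.203 ≈ 4.926.
ΔY = k × ΔG = (+£331 billion) / 0.203 ≈ +£1,631 billion.

+£1,631 billion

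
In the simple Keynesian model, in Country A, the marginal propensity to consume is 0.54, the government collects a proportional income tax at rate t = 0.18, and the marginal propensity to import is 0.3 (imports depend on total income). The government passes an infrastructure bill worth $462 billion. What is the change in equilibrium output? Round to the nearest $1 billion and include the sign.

+$539 billion

Government-spending multiplier = 1/(1 − c(1−t) + m) = 1/(1 − 0.54×0.82 + 0.3) = 1/0.8572 ≈ 1.167.
ΔY = k × ΔG = (+$462 billion) / 0.8572 ≈ +$539 billion.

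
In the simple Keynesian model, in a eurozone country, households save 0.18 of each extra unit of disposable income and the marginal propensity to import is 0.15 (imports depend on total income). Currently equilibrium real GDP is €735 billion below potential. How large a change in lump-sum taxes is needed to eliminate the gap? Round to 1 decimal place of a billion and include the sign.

MPC = 1 − MPS = 1 − 0.18 = 0.82.
Spending multiplier = 1/(1 − c + m) = 1/(1 − 0.82 + 0.15) = 1/0.33 ≈ 3.03.
Tax multiplier = −c·k = −0.82/0.33 ≈ −2.485. Need ΔY = +€735 billion, so ΔT = ΔY/(−c·k) = −(+€735 billion) × 0.33 / 0.82 ≈ −€295.8 billion.
The government should cut lump-sum taxes by €295.8 billion.

−€295.8 billion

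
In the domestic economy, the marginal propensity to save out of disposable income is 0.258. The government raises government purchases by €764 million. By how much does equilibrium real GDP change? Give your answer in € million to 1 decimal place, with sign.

+€2,961.2 million

MPC = 1 − MPS = 1 − 0.258 = 0.742.
Spending multiplier = 1/(1 − MPC) = 1/(1 − 0.742) = 1/0.258 ≈ 3.876.
ΔY = k × ΔG = (+€764 million) / 0.258 ≈ +€2,961.2 million.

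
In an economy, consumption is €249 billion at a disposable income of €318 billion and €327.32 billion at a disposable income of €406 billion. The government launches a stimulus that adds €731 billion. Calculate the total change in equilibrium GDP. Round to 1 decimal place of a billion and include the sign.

MPC = ΔC/ΔYd = (327.32 − 249)/(406 − 318) = 78.32/88 = 0.89.
Government-spending multiplier = 1/(1 − MPC) = 1/(1 − 0.89) = 1/0.11 ≈ 9.091.
ΔY = k × ΔG = (+€731 billion) / 0.11 ≈ +€6,645.5 billion.

+€6,645.5 billion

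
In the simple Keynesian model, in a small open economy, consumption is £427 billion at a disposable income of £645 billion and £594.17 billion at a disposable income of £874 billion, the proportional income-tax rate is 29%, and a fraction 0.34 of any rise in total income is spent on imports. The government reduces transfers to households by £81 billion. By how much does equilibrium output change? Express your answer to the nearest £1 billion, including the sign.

MPC = ΔC/ΔYd = (594.17 − 427)/(874 − 645) = 167.17/229 = 0.73.
The transfer change shifts disposable income by −£81 billion, so first-round consumption changes by c·ΔTR = 0.73 × (−£81 billion) = −£59.13 billion.
Expenditure multiplier = 1/(1 − c(1−t) + m) = 1/(1 − 0.73×0.71 + 0.34) = 1/0.8217 ≈ 1.217.
The transfer multiplier is c × k ≈ 0.888, so ΔY = k × (c·ΔTR) = (−£59.13 billion) / 0.8217 ≈ −£72 billion.

−£72 billion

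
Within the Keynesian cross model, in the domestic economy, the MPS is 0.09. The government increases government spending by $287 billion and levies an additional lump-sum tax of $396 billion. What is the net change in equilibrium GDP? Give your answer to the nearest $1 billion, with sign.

−$815 billion

MPC = 1 − MPS = 1 − 0.09 = 0.91.
Expenditure multiplier = 1/(1 − MPC) = 1/(1 − 0.91) = 1/0.09 ≈ 11.111.
ΔG contributes k·ΔG = (+$287 billion) / 0.09 ≈ +$3,188.9 billion.
ΔT of +$396 billion changes first-round spending by −c·ΔT = −$360.36 billion, contributing k·(−c·ΔT) = (−$360.36 billion) / 0.09 = −$4,004 billion.
Net ΔY = k(ΔG − c·ΔT) = (−$73.36 billion) / 0.09 ≈ −$815 billion.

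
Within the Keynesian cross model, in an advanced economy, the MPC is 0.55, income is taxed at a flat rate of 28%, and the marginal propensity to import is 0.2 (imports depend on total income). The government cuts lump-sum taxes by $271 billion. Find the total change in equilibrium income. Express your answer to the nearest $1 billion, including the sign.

+$185 billion

A lump-sum tax change of −$271 billion shifts disposable income by +$271 billion; first-round consumption changes by −c × ΔT = −0.55 × (−$271 billion) = +$149.05 billion.
Expenditure multiplier = 1/(1 − c(1−t) + m) = 1/(1 − 0.55×0.72 + 0.2) = 1/0.804 ≈ 1.244.
The tax multiplier is −c × k ≈ −0.684, so ΔY = k × (−c·ΔT) = (+$149.05 billion) / 0.804 ≈ +$185 billion.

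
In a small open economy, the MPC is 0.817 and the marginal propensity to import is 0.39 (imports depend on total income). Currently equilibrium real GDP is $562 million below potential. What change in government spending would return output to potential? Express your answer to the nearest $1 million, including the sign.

+$322 million

Spending multiplier = 1/(1 − c + m) = 1/(1 − 0.817 + 0.39) = 1/0.573 ≈ 1.745.
Need ΔY = +$562 million, so ΔG = ΔY/k = (+$562 million) × 0.573 ≈ +$322 million.
The government should increase government spending by $322 million.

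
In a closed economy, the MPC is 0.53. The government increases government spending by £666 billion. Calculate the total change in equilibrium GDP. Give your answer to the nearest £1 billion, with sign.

Spending multiplier = 1/(1 − MPC) = 1/(1 − 0.53) = 1/0.47 ≈ 2.128.
ΔY = k × ΔG = (+£666 billion) / 0.47 ≈ +£1,417 billion.

+£1,417 billion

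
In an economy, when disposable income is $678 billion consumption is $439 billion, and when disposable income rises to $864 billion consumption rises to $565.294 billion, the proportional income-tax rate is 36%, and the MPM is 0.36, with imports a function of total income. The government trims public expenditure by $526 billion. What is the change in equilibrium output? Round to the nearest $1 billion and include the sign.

MPC = ΔC/ΔYd = (565.294 − 439)/(864 − 678) = 126.294/186 = 0.679.
Expenditure multiplier = 1/(1 − c(1−t) + m) = 1/(1 − 0.679×0.64 + 0.36) = 1/0.92544 ≈ 1.081.
ΔY = k × ΔG = (−$526 billion) / 0.92544 ≈ −$568 billion.

−$568 billion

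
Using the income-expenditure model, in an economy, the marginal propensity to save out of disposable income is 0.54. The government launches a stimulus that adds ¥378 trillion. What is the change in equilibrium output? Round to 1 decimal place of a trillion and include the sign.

MPC = 1 − MPS = 1 − 0.54 = 0.46.
Expenditure multiplier = 1/(1 − MPC) = 1/(1 − 0.46) = 1/0.54 ≈ 1.852.
ΔY = k × ΔG = (+¥378 trillion) / 0.54 = +¥700 trillion.

+¥700.0 trillion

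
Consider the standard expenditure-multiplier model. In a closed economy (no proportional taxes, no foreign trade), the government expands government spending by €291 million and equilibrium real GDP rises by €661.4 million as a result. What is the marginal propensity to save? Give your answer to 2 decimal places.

Implied spending multiplier k = ΔY/ΔG = 661.4/291 ≈ 2.2729.
Since k = 1/(1 − MPC), MPC = 1 − 1/k = 1 − ΔG/ΔY = 1 − 291/661.4 ≈ 0.56.
MPS = 1 − MPC = 0.44.

0.44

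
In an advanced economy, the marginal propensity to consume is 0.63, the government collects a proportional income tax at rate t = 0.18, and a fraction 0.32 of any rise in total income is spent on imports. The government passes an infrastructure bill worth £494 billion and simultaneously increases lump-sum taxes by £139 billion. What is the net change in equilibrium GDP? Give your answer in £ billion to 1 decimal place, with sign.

Expenditure multiplier = 1/(1 − c(1−t) + m) = 1/(1 − 0.63×0.82 + 0.32) = 1/0.8034 ≈ 1.245.
ΔG contributes k·ΔG = (+£494 billion) / 0.8034 ≈ +£614.9 billion.
ΔT of +£139 billion changes first-round spending by −c·ΔT = −£87.57 billion, contributing k·(−c·ΔT) = (−£87.57 billion) / 0.8034 ≈ −£109 billion.
Net ΔY = k(ΔG − c·ΔT) = (+£406.43 billion) / 0.8034 ≈ +£505.9 billion.

+£505.9 billion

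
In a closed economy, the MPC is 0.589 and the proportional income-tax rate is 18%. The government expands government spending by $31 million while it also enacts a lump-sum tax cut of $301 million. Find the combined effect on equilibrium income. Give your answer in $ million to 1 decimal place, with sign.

Expenditure multiplier = 1/(1 − c(1−t)) = 1/(1 − 0.589×0.82) = 1/0.51702 ≈ 1.934.
ΔG contributes k·ΔG = (+$31 million) / 0.51702 ≈ +$60 million.
ΔT of −$301 million changes first-round spending by −c·ΔT = +$177.289 million, contributing k·(−c·ΔT) = (+$177.289 million) / 0.51702 ≈ +$342.9 million.
Net ΔY = k(ΔG − c·ΔT) = (+$208.289 million) / 0.51702 ≈ +$402.9 million.

+$402.9 million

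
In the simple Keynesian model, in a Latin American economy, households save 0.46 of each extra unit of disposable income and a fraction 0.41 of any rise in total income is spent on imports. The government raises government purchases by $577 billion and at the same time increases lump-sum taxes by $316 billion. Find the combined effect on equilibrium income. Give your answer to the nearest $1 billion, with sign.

+$467 billion

MPC = 1 − MPS = 1 − 0.46 = 0.54.
Expenditure multiplier = 1/(1 − c + m) = 1/(1 − 0.54 + 0.41) = 1/0.87 ≈ 1.149.
ΔG contributes k·ΔG = (+$577 billion) / 0.87 ≈ +$663.2 billion.
ΔT of +$316 billion changes first-round spending by −c·ΔT = −$170.64 billion, contributing k·(−c·ΔT) = (−$170.64 billion) / 0.87 ≈ −$196.1 billion.
Net ΔY = k(ΔG − c·ΔT) = (+$406.36 billion) / 0.87 ≈ +$467 billion.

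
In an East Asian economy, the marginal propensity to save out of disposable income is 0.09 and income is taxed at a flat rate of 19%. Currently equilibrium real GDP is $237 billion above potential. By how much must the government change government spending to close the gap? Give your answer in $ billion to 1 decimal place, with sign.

−$62.3 billion

MPC = 1 − MPS = 1 − 0.09 = 0.91.
Spending multiplier = 1/(1 − c(1−t)) = 1/(1 − 0.91×0.81) = 1/0.2629 ≈ 3.804.
Need ΔY = −$237 billion, so ΔG = ΔY/k = (−$237 billion) × 0.2629 ≈ −$62.3 billion.
The government should cut government spending by $62.3 billion.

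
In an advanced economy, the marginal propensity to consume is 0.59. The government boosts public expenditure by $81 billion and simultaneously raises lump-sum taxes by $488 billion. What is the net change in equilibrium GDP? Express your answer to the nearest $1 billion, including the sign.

−$505 billion

Expenditure multiplier = 1/(1 − MPC) = 1/(1 − 0.59) = 1/0.41 ≈ 2.439.
ΔG contributes k·ΔG = (+$81 billion) / 0.41 ≈ +$197.6 billion.
ΔT of +$488 billion changes first-round spending by −c·ΔT = −$287.92 billion, contributing k·(−c·ΔT) = (−$287.92 billion) / 0.41 ≈ −$702.2 billion.
Net ΔY = k(ΔG − c·ΔT) = (−$206.92 billion) / 0.41 ≈ −$505 billion.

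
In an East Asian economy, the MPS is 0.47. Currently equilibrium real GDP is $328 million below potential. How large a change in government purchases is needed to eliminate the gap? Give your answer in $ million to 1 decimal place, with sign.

+$154.2 million

MPC = 1 − MPS = 1 − 0.47 = 0.53.
Spending multiplier = 1/(1 − MPC) = 1/(1 − 0.53) = 1/0.47 ≈ 2.128.
Need ΔY = +$328 million, so ΔG = ΔY/k = (+$328 million) × 0.47 ≈ +$154.2 million.
The government should increase government purchases by $154.2 million.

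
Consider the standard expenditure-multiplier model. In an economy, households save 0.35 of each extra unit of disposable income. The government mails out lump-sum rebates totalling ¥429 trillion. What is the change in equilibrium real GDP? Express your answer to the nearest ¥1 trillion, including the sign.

+¥797 trillion

MPC = 1 − MPS = 1 − 0.35 = 0.65.
A lump-sum tax change of −¥429 trillion shifts disposable income by +¥429 trillion; first-round consumption changes by −c × ΔT = −0.65 × (−¥429 trillion) = +¥278.85 trillion.
Expenditure multiplier = 1/(1 − MPC) = 1/(1 − 0.65) = 1/0.35 ≈ 2.857.
The tax multiplier is −c × k ≈ −1.857, so ΔY = k × (−c·ΔT) = (+¥278.85 trillion) / 0.35 ≈ +¥797 trillion.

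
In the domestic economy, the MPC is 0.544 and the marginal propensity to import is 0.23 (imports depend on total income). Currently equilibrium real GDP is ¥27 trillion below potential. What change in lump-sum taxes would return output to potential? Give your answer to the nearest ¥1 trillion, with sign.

−¥34 trillion

Spending multiplier = 1/(1 − c + m) = 1/(1 − 0.544 + 0.23) = 1/0.686 ≈ 1.458.
Tax multiplier = −c·k = −0.544/0.686 ≈ −0.793. Need ΔY = +¥27 trillion, so ΔT = ΔY/(−c·k) = −(+¥27 trillion) × 0.686 / 0.544 ≈ −¥34 trillion.
The government should cut lump-sum taxes by ¥34 trillion.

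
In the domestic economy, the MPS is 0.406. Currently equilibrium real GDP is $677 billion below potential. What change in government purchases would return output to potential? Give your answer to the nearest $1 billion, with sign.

+$275 billion

MPC = 1 − MPS = 1 − 0.406 = 0.594.
Spending multiplier = 1/(1 − MPC) = 1/(1 − 0.594) = 1/0.406 ≈ 2.463.
Need ΔY = +$677 billion, so ΔG = ΔY/k = (+$677 billion) × 0.406 ≈ +$275 billion.
The government should increase government purchases by $275 billion.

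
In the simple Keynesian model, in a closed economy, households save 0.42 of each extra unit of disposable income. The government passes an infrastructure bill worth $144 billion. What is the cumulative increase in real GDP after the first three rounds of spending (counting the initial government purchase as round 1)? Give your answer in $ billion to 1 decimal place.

MPC = 1 − MPS = 1 − 0.42 = 0.58.
Round 1 adds ΔG = $144 billion; each later round is MPC = 0.58 times the previous.
After 3 rounds: 144 + 83.52 + 48.4416 = ΔG·(1 − c^3)/(1 − c) = 144 × (1 − 0.195112)/0.42 ≈ $276 billion.

$276.0 billion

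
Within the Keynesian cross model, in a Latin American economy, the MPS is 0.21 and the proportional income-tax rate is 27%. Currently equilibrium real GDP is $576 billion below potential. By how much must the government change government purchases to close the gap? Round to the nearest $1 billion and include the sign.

MPC = 1 − MPS = 1 − 0.21 = 0.79.
Spending multiplier = 1/(1 − c(1−t)) = 1/(1 − 0.79×0.73) = 1/0.4233 ≈ 2.362.
Need ΔY = +$576 billion, so ΔG = ΔY/k = (+$576 billion) × 0.4233 ≈ +$244 billion.
The government should increase government purchases by $244 billion.

+$244 billion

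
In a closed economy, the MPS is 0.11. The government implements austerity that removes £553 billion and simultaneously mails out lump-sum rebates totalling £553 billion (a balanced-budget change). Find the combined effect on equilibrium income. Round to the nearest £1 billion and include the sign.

−£553 billion

MPC = 1 − MPS = 1 − 0.11 = 0.89.
Expenditure multiplier = 1/(1 − MPC) = 1/(1 − 0.89) = 1/0.11 ≈ 9.091.
ΔG contributes k·ΔG = (−£553 billion) / 0.11 ≈ −£5,027.3 billion.
ΔT of −£553 billion changes first-round spending by −c·ΔT = +£492.17 billion, contributing k·(−c·ΔT) = (+£492.17 billion) / 0.11 ≈ +£4,474.3 billion.
With ΔG = ΔT and no other leakages, the balanced-budget multiplier is 1, so ΔY = ΔG = −£553 billion.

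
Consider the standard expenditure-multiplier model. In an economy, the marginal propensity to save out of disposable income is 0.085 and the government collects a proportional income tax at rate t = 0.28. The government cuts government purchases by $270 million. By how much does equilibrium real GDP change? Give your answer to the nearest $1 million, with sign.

MPC = 1 − MPS = 1 − 0.085 = 0.915.
Government-spending multiplier = 1/(1 − c(1−t)) = 1/(1 − 0.915×0.72) = 1/0.3412 ≈ 2.931.
ΔY = k × ΔG = (−$270 million) / 0.3412 ≈ −$791 million.

−$791 million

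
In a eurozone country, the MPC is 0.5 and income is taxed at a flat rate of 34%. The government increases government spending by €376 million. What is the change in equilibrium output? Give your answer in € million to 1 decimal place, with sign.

Spending multiplier = 1/(1 − c(1−t)) = 1/(1 − 0.5×0.66) = 1/0.67 ≈ 1.493.
ΔY = k × ΔG = (+€376 million) / 0.67 ≈ +€561.2 million.

+€561.2 million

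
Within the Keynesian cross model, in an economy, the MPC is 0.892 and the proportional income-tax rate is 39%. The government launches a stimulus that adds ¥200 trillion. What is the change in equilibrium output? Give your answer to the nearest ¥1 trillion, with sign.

Government-spending multiplier = 1/(1 − c(1−t)) = 1/(1 − 0.892×0.61) = 1/0.45588 ≈ 2.194.
ΔY = k × ΔG = (+¥200 trillion) / 0.45588 ≈ +¥439 trillion.

+¥439 trillion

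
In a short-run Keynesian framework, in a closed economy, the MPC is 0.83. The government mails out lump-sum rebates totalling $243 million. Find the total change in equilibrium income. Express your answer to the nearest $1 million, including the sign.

+$1,186 million

A lump-sum tax change of −$243 million shifts disposable income by +$243 million; first-round consumption changes by −c × ΔT = −0.83 × (−$243 million) = +$201.69 million.
Expenditure multiplier = 1/(1 − MPC) = 1/(1 − 0.83) = 1/0.17 ≈ 5.882.
The tax multiplier is −c × k ≈ −4.882, so ΔY = k × (−c·ΔT) = (+$201.69 million) / 0.17 ≈ +$1,186 million.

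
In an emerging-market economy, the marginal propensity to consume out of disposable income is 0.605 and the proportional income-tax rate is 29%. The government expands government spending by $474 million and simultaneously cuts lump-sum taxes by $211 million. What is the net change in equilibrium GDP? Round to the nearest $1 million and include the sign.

Expenditure multiplier = 1/(1 − c(1−t)) = 1/(1 − 0.605×0.71) = 1/0.57045 ≈ 1.753.
ΔG contributes k·ΔG = (+$474 million) / 0.57045 ≈ +$830.9 million.
ΔT of −$211 million changes first-round spending by −c·ΔT = +$127.655 million, contributing k·(−c·ΔT) = (+$127.655 million) / 0.57045 ≈ +$223.8 million.
Net ΔY = k(ΔG − c·ΔT) = (+$601.655 million) / 0.57045 ≈ +$1,055 million.

+$1,055 million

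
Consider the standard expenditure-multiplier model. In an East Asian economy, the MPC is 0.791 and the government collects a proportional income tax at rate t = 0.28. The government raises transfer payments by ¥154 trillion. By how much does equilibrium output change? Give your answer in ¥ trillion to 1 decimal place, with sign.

+¥283.0 trillion

The transfer change shifts disposable income by +¥154 trillion, so first-round consumption changes by c·ΔTR = 0.791 × (+¥154 trillion) = +¥121.814 trillion.
Expenditure multiplier = 1/(1 − c(1−t)) = 1/(1 − 0.791×0.72) = 1/0.43048 ≈ 2.323.
The transfer multiplier is c × k ≈ 1.837, so ΔY = k × (c·ΔTR) = (+¥121.814 trillion) / 0.43048 ≈ +¥283 trillion.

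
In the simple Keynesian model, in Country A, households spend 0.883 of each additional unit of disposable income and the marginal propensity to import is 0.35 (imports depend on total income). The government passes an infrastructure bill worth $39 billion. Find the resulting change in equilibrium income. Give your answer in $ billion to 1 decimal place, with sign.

+$83.5 billion

Spending multiplier = 1/(1 − c + m) = 1/(1 − 0.883 + 0.35) = 1/0.467 ≈ 2.141.
ΔY = k × ΔG = (+$39 billion) / 0.467 ≈ +$83.5 billion.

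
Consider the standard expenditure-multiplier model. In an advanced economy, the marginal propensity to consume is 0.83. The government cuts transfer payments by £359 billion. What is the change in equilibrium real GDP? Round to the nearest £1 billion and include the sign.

−£1,753 billion

The transfer change shifts disposable income by −£359 billion, so first-round consumption changes by c·ΔTR = 0.83 × (−£359 billion) = −£297.97 billion.
Expenditure multiplier = 1/(1 − MPC) = 1/(1 − 0.83) = 1/0.17 ≈ 5.882.
The transfer multiplier is c × k ≈ 4.882, so ΔY = k × (c·ΔTR) = (−£297.97 billion) / 0.17 ≈ −£1,753 billion.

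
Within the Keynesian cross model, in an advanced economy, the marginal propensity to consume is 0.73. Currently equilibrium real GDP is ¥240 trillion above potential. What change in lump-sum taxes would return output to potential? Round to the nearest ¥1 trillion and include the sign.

Spending multiplier = 1/(1 − MPC) = 1/(1 − 0.73) = 1/0.27 ≈ 3.704.
Tax multiplier = −c·k = −0.73/0.27 ≈ −2.704. Need ΔY = −¥240 trillion, so ΔT = ΔY/(−c·k) = −(−¥240 trillion) × 0.27 / 0.73 ≈ +¥89 trillion.
The government should raise lump-sum taxes by ¥89 trillion.

+¥89 trillion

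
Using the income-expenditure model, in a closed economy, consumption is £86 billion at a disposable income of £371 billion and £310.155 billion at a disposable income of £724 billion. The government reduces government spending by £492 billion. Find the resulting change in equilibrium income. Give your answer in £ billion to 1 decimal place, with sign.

−£1,347.9 billion

MPC = ΔC/ΔYd = (310.155 − 86)/(724 − 371) = 224.155/353 = 0.635.
Government-spending multiplier = 1/(1 − MPC) = 1/(1 − 0.635) = 1/0.365 ≈ 2.74.
ΔY = k × ΔG = (−£492 billion) / 0.365 ≈ −£1,347.9 billion.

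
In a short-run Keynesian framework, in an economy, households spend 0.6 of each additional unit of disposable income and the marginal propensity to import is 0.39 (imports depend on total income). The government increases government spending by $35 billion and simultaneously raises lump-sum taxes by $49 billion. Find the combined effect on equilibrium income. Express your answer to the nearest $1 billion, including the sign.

+$7 billion

Expenditure multiplier = 1/(1 − c + m) = 1/(1 − 0.6 + 0.39) = 1/0.79 ≈ 1.266.
ΔG contributes k·ΔG = (+$35 billion) / 0.79 ≈ +$44.3 billion.
ΔT of +$49 billion changes first-round spending by −c·ΔT = −$29.4 billion, contributing k·(−c·ΔT) = (−$29.4 billion) / 0.79 ≈ −$37.2 billion.
Net ΔY = k(ΔG − c·ΔT) = (+$5.6 billion) / 0.79 ≈ +$7 billion.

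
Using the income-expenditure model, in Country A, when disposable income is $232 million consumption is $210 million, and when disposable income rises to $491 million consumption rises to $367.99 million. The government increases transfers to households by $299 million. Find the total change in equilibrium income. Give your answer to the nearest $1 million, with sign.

MPC = ΔC/ΔYd = (367.99 − 210)/(491 − 232) = 157.99/259 = 0.61.
The transfer change shifts disposable income by +$299 million, so first-round consumption changes by c·ΔTR = 0.61 × (+$299 million) = +$182.39 million.
Expenditure multiplier = 1/(1 − MPC) = 1/(1 − 0.61) = 1/0.39 ≈ 2.564.
The transfer multiplier is c × k ≈ 1.564, so ΔY = k × (c·ΔTR) = (+$182.39 million) / 0.39 ≈ +$468 million.

+$468 million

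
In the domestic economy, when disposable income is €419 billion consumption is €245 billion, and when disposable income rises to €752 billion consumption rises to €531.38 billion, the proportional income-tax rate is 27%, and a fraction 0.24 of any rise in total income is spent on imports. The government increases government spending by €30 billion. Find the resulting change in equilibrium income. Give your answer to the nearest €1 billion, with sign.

MPC = ΔC/ΔYd = (531.38 − 245)/(752 − 419) = 286.38/333 = 0.86.
Spending multiplier = 1/(1 − c(1−t) + m) = 1/(1 − 0.86×0.73 + 0.24) = 1/0.6122 ≈ 1.633.
ΔY = k × ΔG = (+€30 billion) / 0.6122 ≈ +€49 billion.

+€49 billion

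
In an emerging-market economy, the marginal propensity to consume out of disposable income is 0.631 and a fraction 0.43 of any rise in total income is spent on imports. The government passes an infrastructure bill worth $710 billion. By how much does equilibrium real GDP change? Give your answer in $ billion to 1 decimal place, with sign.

+$888.6 billion

Spending multiplier = 1/(1 − c + m) = 1/(1 − 0.631 + 0.43) = 1/0.799 ≈ 1.252.
ΔY = k × ΔG = (+$710 billion) / 0.799 ≈ +$888.6 billion.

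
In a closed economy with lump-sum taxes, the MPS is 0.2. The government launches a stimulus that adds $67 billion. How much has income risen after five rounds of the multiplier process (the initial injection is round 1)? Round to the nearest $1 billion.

$225 billion

MPC = 1 − MPS = 1 − 0.2 = 0.8.
Round 1 adds ΔG = $67 billion; each later round is MPC = 0.8 times the previous.
After 5 rounds: 67 + 53.6 + 42.88 + 34.304 + 27.4432 = ΔG·(1 − c^5)/(1 − c) = 67 × (1 − 0.32768)/0.2 ≈ $225 billion.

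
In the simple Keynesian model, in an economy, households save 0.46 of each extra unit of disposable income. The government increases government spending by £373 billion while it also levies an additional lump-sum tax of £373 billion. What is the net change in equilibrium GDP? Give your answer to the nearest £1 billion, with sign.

+£373 billion

MPC = 1 − MPS = 1 − 0.46 = 0.54.
Expenditure multiplier = 1/(1 − MPC) = 1/(1 − 0.54) = 1/0.46 ≈ 2.174.
ΔG contributes k·ΔG = (+£373 billion) / 0.46 ≈ +£810.9 billion.
ΔT of +£373 billion changes first-round spending by −c·ΔT = −£201.42 billion, contributing k·(−c·ΔT) = (−£201.42 billion) / 0.46 ≈ −£437.9 billion.
With ΔG = ΔT and no other leakages, the balanced-budget multiplier is 1, so ΔY = ΔG = +£373 billion.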